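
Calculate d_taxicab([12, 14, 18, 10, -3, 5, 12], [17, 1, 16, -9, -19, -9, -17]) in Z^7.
98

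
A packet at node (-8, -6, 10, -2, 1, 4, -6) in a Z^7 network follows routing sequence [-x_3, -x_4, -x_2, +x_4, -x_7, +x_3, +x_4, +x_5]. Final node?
(-8, -7, 10, -1, 2, 4, -7)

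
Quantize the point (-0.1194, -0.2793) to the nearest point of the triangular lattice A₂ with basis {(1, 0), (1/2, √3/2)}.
(0, 0)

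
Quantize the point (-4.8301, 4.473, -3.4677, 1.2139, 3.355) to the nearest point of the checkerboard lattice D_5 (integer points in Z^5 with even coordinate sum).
(-5, 4, -3, 1, 3)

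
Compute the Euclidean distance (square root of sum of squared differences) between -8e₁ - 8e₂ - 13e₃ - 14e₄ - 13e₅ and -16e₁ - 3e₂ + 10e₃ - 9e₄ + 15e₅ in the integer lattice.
37.7757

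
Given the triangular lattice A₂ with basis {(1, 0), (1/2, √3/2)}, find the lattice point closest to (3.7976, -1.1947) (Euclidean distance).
(3.5, -0.866)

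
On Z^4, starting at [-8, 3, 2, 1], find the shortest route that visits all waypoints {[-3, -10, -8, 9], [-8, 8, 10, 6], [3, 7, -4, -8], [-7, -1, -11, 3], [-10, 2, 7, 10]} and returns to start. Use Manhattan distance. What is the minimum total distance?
156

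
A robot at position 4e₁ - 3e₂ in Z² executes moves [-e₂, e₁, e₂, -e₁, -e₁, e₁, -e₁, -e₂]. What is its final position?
(3, -4)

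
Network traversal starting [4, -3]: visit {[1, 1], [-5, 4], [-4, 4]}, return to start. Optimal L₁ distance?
32
(one optimal route: (4, -3) → (1, 1) → (-5, 4) → (-4, 4) → (4, -3))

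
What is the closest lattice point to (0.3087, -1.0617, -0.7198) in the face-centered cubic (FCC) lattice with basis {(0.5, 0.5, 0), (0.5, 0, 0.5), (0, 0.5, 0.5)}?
(0.5, -1, -0.5)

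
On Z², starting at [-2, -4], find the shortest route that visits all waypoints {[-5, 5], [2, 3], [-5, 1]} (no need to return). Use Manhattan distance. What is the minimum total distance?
21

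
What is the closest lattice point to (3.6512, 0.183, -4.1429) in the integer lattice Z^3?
(4, 0, -4)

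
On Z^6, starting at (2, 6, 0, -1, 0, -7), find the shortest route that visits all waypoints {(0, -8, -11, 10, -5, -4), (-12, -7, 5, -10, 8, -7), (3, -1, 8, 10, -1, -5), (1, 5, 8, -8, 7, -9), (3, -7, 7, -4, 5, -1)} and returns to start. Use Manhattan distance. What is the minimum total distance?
202
(one optimal route: (2, 6, 0, -1, 0, -7) → (0, -8, -11, 10, -5, -4) → (3, -1, 8, 10, -1, -5) → (3, -7, 7, -4, 5, -1) → (-12, -7, 5, -10, 8, -7) → (1, 5, 8, -8, 7, -9) → (2, 6, 0, -1, 0, -7))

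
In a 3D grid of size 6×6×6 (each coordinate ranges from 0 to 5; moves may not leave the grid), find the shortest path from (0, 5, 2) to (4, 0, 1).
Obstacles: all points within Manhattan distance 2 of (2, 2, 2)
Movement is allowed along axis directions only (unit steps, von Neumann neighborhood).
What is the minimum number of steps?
10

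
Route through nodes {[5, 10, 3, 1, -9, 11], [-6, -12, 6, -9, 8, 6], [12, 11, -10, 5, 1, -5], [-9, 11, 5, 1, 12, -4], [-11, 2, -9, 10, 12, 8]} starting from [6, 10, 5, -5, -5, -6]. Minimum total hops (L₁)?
238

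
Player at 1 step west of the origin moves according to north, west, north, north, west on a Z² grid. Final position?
(-3, 3)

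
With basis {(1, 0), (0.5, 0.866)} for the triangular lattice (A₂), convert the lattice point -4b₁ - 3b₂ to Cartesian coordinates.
(-5.5, -2.598)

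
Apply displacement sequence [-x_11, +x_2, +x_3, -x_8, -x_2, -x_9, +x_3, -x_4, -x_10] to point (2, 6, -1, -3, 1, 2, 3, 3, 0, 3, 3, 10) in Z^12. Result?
(2, 6, 1, -4, 1, 2, 3, 2, -1, 2, 2, 10)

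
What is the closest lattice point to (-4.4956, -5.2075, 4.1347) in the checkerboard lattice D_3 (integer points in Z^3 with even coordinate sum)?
(-5, -5, 4)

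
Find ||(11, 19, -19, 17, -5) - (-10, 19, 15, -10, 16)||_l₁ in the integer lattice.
103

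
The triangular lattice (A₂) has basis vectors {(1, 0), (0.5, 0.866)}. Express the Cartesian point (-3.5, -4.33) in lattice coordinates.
-b₁ - 5b₂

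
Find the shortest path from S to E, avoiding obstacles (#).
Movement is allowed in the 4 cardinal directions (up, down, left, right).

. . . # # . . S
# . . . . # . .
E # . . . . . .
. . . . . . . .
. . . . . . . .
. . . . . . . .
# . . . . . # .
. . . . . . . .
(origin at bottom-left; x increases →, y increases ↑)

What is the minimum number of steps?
11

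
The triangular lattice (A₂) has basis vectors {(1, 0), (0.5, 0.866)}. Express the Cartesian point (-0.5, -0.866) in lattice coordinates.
-b₂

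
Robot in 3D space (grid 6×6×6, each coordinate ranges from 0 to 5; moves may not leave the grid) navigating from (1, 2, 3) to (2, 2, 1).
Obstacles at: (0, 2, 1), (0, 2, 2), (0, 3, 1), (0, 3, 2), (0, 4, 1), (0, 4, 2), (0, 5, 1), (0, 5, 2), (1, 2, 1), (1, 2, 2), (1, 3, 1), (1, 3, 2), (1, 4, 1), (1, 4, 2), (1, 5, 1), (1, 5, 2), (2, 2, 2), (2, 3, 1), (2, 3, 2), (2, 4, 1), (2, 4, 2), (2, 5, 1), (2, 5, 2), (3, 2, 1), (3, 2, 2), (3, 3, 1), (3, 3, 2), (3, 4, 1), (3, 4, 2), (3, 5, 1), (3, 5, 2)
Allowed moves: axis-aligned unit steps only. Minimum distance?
5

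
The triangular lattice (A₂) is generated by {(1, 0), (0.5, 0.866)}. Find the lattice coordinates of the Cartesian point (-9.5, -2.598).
-8b₁ - 3b₂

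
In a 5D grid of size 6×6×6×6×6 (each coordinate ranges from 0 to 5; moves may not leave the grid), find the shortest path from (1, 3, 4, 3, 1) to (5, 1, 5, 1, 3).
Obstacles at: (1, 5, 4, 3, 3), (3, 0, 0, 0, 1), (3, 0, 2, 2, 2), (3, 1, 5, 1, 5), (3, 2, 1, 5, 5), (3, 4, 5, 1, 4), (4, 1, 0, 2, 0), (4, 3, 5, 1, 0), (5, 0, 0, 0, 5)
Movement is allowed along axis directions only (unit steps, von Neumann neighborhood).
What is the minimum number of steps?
11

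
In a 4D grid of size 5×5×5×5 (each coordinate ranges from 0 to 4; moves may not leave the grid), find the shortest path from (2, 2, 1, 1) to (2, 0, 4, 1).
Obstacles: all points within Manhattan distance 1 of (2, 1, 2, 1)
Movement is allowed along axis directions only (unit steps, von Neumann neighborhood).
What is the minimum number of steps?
7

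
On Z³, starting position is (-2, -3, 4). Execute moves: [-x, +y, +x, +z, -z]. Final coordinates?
(-2, -2, 4)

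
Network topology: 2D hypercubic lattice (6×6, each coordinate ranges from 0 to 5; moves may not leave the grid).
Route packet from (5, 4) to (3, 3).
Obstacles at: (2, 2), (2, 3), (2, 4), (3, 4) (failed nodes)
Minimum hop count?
3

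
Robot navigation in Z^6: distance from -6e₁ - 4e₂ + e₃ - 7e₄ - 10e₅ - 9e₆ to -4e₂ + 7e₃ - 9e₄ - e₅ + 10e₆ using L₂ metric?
22.7596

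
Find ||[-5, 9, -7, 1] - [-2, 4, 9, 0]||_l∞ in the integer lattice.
16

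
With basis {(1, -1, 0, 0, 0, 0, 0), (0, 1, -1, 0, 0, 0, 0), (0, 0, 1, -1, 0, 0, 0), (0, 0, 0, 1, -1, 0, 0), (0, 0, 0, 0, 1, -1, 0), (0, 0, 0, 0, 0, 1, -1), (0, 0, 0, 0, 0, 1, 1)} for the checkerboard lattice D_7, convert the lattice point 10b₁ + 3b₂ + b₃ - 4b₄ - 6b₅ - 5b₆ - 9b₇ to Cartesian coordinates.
(10, -7, -2, -5, -2, -8, -4)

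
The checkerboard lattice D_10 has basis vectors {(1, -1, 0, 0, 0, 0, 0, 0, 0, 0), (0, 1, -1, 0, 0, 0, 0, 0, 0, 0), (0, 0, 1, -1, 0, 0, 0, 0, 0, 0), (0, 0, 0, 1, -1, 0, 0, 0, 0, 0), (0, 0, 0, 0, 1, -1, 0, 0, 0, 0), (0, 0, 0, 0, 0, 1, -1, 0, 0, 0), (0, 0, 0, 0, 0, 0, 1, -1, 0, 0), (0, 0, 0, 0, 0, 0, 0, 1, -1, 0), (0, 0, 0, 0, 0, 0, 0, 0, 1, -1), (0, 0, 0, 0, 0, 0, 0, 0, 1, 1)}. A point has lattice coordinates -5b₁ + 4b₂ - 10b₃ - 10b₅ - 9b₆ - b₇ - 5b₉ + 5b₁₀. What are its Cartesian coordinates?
(-5, 9, -14, 10, -10, 1, 8, 1, 0, 10)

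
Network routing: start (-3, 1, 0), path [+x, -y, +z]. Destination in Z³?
(-2, 0, 1)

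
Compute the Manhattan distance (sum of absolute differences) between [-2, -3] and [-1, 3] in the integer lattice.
7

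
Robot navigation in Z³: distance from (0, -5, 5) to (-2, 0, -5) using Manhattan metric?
17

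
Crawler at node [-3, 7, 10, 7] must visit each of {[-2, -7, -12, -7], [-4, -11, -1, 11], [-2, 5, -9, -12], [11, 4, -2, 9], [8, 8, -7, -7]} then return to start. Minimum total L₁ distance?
168
(one optimal route: (-3, 7, 10, 7) → (-4, -11, -1, 11) → (-2, -7, -12, -7) → (-2, 5, -9, -12) → (8, 8, -7, -7) → (11, 4, -2, 9) → (-3, 7, 10, 7))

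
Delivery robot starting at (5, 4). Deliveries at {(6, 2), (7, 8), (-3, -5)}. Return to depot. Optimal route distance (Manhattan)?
46
(one optimal route: (5, 4) → (7, 8) → (6, 2) → (-3, -5) → (5, 4))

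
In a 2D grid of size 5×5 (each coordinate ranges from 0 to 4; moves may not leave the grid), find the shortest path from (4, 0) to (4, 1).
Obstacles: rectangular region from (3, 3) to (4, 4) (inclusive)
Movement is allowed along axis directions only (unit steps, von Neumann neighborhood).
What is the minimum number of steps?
1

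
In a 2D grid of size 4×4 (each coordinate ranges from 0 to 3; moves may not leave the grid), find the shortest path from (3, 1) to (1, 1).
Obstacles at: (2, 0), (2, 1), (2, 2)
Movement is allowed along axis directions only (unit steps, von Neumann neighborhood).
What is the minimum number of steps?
6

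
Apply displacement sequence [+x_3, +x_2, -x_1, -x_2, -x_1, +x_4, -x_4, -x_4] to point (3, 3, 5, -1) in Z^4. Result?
(1, 3, 6, -2)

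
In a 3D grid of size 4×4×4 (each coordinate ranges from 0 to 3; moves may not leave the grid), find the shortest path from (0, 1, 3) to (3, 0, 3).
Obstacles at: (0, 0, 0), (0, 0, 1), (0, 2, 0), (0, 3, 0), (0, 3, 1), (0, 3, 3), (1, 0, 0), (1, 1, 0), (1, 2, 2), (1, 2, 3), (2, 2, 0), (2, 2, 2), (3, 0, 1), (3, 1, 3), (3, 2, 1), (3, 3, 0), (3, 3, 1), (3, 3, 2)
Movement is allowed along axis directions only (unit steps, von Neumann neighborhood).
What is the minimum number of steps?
4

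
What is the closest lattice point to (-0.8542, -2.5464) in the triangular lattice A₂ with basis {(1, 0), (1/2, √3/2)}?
(-0.5, -2.598)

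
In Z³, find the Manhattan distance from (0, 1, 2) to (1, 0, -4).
8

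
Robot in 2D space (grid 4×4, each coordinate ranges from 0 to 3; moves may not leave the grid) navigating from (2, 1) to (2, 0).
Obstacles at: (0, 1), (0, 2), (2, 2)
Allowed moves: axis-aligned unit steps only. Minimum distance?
1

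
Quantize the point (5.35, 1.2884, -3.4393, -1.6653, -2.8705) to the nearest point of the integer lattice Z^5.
(5, 1, -3, -2, -3)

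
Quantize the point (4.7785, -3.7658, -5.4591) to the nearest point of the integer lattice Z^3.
(5, -4, -5)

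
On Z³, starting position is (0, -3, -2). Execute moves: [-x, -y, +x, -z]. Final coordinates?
(0, -4, -3)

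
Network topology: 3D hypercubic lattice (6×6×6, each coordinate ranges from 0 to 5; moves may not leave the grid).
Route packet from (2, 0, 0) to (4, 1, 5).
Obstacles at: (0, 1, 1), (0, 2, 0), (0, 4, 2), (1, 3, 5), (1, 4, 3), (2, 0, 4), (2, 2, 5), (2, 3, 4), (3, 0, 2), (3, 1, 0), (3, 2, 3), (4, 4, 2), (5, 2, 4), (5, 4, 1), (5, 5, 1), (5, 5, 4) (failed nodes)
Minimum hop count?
8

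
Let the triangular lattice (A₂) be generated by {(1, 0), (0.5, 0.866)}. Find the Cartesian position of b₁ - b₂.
(0.5, -0.866)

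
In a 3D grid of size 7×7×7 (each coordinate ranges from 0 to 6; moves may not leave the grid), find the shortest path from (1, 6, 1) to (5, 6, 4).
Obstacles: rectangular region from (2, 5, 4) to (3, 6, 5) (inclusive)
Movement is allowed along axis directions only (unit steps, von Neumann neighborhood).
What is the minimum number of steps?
7
(one shortest path: (1, 6, 1) → (2, 6, 1) → (3, 6, 1) → (4, 6, 1) → (5, 6, 1) → (5, 6, 2) → (5, 6, 3) → (5, 6, 4))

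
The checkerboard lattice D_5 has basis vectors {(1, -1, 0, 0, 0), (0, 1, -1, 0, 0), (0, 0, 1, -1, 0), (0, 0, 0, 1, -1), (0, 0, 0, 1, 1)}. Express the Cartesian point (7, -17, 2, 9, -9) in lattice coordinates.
7b₁ - 10b₂ - 8b₃ + 5b₄ - 4b₅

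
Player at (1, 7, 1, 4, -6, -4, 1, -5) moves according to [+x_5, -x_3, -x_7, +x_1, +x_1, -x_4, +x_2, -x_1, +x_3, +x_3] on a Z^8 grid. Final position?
(2, 8, 2, 3, -5, -4, 0, -5)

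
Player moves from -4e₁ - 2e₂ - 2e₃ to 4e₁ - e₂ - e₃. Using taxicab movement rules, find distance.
10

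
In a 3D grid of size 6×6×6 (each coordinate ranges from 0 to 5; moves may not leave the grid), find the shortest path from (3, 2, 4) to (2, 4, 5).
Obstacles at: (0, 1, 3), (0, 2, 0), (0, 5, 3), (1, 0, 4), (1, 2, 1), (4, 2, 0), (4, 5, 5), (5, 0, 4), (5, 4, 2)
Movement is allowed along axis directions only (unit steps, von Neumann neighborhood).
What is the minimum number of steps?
4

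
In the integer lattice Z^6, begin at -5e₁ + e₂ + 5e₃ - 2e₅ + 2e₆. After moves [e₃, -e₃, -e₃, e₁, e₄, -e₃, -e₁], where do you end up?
(-5, 1, 3, 1, -2, 2)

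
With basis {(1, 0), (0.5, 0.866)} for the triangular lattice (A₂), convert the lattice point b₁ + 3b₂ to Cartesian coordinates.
(2.5, 2.598)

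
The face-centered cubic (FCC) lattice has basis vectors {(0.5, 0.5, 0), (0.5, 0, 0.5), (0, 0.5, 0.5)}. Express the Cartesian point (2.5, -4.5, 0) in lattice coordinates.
-2b₁ + 7b₂ - 7b₃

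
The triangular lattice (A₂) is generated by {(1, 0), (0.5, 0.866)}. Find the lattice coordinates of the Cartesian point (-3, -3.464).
-b₁ - 4b₂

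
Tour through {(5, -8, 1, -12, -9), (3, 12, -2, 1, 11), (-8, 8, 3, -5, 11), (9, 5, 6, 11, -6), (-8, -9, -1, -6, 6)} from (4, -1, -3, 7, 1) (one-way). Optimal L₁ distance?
169
(one optimal route: (4, -1, -3, 7, 1) → (3, 12, -2, 1, 11) → (-8, 8, 3, -5, 11) → (-8, -9, -1, -6, 6) → (5, -8, 1, -12, -9) → (9, 5, 6, 11, -6))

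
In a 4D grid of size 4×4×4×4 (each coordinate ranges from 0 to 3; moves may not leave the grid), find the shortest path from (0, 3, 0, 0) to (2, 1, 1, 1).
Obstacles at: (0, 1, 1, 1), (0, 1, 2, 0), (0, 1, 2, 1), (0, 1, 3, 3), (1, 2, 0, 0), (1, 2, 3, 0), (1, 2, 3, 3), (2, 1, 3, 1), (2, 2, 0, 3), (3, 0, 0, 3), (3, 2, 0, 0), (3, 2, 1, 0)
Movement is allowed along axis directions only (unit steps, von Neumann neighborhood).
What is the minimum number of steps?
6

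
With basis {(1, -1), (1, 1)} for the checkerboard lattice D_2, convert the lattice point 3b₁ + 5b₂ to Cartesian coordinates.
(8, 2)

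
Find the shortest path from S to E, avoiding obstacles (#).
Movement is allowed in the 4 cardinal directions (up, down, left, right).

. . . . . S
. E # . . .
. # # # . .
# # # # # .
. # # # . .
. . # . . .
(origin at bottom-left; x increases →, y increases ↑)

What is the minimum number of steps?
5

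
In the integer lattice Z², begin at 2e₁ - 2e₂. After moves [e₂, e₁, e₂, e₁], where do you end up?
(4, 0)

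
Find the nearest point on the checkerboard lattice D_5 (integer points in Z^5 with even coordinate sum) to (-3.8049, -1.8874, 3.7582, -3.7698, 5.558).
(-4, -2, 4, -4, 6)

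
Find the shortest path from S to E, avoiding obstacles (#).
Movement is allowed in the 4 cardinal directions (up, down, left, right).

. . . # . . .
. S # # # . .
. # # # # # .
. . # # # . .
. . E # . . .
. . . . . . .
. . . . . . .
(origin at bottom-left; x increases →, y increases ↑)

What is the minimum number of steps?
6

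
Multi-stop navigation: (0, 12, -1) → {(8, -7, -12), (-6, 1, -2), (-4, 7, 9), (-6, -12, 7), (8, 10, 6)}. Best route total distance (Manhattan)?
112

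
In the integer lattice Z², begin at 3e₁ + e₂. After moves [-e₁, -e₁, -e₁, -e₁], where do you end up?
(-1, 1)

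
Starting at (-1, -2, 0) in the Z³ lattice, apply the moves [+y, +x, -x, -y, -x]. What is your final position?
(-2, -2, 0)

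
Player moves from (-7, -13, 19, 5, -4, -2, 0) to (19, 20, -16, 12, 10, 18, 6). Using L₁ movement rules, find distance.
141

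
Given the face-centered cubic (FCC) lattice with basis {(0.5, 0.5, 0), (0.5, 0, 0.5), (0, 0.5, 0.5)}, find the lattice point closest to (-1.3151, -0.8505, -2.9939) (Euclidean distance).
(-1, -1, -3)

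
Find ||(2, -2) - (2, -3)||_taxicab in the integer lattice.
1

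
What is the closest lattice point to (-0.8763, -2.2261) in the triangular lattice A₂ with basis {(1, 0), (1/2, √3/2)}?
(-1, -1.732)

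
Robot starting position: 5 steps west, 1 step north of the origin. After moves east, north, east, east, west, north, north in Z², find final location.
(-3, 4)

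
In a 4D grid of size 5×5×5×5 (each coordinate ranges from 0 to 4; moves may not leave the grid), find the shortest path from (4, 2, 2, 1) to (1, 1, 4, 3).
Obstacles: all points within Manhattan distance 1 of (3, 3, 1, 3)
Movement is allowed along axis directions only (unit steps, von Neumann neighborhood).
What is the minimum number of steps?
8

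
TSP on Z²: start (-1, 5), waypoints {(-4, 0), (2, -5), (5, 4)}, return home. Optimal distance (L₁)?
38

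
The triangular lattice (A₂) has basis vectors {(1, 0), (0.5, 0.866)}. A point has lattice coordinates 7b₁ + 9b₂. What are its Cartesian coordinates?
(11.5, 7.794)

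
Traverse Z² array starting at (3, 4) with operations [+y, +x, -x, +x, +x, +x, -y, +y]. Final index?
(6, 5)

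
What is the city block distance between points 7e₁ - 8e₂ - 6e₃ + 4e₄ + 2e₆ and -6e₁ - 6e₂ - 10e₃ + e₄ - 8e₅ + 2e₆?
30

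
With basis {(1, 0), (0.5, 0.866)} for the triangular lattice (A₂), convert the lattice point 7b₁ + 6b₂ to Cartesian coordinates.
(10, 5.196)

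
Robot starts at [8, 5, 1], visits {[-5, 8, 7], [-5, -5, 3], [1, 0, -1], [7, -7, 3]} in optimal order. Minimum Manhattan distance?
62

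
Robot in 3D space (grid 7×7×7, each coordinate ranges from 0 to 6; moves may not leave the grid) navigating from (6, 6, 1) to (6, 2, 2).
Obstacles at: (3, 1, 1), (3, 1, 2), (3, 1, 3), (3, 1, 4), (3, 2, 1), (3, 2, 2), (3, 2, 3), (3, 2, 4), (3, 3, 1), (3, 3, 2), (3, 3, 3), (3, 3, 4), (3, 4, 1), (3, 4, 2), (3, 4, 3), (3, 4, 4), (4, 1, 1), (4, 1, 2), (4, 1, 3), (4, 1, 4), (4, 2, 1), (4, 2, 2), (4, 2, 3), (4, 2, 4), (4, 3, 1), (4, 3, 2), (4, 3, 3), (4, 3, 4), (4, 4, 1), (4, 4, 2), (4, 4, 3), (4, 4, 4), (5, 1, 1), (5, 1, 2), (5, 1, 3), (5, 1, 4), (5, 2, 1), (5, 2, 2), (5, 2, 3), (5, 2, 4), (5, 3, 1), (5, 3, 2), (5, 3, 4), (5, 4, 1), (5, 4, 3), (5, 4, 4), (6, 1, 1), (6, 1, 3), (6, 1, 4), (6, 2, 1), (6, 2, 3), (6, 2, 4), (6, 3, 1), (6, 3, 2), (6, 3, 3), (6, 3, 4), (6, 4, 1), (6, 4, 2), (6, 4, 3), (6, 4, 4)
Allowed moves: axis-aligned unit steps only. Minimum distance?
11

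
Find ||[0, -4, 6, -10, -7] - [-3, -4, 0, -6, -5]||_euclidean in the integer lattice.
8.06226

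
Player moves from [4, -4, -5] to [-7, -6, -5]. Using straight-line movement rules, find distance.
11.1803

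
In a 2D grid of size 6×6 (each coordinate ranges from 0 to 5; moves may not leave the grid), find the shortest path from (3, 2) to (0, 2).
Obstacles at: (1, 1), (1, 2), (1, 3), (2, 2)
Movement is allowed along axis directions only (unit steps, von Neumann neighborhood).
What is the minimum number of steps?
7
(one shortest path: (3, 2) → (3, 1) → (2, 1) → (2, 0) → (1, 0) → (0, 0) → (0, 1) → (0, 2))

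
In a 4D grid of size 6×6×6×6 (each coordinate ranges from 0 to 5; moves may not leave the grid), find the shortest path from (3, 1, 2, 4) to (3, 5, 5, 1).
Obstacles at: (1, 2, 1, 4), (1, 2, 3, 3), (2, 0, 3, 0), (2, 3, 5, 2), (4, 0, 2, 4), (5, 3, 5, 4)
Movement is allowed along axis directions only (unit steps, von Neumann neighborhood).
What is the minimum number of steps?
10
(one shortest path: (3, 1, 2, 4) → (3, 2, 2, 4) → (3, 3, 2, 4) → (3, 4, 2, 4) → (3, 5, 2, 4) → (3, 5, 3, 4) → (3, 5, 4, 4) → (3, 5, 5, 4) → (3, 5, 5, 3) → (3, 5, 5, 2) → (3, 5, 5, 1))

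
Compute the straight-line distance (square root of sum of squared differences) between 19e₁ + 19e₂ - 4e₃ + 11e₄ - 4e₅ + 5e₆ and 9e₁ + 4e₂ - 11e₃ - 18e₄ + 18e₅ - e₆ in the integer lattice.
41.6533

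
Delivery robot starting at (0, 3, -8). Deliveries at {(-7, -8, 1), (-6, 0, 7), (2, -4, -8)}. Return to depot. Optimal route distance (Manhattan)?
70
(one optimal route: (0, 3, -8) → (-6, 0, 7) → (-7, -8, 1) → (2, -4, -8) → (0, 3, -8))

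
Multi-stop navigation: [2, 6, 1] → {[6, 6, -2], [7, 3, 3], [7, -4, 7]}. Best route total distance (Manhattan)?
27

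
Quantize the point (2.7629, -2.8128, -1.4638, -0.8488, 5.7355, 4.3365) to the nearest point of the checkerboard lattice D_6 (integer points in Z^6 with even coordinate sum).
(3, -3, -1, -1, 6, 4)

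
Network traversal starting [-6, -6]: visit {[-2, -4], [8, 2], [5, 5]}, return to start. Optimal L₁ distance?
50
(one optimal route: (-6, -6) → (-2, -4) → (8, 2) → (5, 5) → (-6, -6))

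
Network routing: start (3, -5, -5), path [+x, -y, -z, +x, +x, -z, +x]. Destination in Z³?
(7, -6, -7)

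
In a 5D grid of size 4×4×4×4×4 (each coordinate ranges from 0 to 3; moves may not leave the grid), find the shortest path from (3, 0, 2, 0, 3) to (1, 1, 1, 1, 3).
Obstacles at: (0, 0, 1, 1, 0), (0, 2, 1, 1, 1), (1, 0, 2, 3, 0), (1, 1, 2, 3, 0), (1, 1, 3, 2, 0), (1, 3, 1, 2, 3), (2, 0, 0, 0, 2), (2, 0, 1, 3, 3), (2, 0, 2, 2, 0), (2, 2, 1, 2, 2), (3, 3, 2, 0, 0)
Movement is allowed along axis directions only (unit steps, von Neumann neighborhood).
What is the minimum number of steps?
5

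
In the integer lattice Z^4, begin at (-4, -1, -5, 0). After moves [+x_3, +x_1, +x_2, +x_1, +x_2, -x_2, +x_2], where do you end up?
(-2, 1, -4, 0)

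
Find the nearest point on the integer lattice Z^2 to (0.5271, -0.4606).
(1, 0)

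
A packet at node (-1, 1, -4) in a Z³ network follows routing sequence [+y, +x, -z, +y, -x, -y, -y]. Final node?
(-1, 1, -5)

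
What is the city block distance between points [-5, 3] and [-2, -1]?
7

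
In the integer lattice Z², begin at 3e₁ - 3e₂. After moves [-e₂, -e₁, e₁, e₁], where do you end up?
(4, -4)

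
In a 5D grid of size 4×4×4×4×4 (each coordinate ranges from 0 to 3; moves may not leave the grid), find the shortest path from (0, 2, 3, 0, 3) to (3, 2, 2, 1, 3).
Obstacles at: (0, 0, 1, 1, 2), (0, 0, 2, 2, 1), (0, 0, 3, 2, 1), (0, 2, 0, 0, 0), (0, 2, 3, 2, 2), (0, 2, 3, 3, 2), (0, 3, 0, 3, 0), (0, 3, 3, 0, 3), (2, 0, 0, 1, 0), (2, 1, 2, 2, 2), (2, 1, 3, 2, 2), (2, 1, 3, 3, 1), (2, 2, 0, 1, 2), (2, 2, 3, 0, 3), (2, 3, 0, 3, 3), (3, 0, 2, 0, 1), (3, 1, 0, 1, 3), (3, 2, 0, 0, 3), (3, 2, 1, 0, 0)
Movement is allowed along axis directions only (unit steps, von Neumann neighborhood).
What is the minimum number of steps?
5
(one shortest path: (0, 2, 3, 0, 3) → (1, 2, 3, 0, 3) → (1, 2, 2, 0, 3) → (2, 2, 2, 0, 3) → (3, 2, 2, 0, 3) → (3, 2, 2, 1, 3))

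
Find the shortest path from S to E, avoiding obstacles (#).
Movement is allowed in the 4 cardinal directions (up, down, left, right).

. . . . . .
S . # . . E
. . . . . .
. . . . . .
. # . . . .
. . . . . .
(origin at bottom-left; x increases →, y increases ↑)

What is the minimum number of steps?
7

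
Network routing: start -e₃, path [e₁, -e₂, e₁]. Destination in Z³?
(2, -1, -1)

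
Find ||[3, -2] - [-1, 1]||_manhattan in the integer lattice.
7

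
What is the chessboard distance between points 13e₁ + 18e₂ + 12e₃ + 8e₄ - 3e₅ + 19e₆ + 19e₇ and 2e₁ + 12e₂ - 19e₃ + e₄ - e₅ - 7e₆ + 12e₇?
31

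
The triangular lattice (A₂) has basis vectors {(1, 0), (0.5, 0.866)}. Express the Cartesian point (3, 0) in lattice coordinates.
3b₁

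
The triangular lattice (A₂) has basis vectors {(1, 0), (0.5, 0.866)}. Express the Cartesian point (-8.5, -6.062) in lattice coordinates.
-5b₁ - 7b₂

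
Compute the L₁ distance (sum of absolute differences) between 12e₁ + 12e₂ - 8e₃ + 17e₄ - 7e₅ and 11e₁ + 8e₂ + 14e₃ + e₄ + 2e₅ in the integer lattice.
52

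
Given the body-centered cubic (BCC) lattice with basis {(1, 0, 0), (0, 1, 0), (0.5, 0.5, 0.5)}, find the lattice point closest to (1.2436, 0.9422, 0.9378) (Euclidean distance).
(1, 1, 1)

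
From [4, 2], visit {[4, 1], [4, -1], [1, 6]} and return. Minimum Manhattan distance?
20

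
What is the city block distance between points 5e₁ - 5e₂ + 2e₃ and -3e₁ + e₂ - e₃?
17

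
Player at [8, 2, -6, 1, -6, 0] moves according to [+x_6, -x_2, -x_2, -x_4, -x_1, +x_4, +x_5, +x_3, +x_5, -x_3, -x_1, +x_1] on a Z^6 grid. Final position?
(7, 0, -6, 1, -4, 1)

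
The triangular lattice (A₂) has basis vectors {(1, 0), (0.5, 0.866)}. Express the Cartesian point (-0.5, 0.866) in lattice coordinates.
-b₁ + b₂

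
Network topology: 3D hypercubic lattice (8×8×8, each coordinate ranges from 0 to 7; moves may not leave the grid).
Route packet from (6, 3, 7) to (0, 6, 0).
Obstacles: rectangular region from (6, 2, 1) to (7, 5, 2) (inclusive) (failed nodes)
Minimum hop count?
16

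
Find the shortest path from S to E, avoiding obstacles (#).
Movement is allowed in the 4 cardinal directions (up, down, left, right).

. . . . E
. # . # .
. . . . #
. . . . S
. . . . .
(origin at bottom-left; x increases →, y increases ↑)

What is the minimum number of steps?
7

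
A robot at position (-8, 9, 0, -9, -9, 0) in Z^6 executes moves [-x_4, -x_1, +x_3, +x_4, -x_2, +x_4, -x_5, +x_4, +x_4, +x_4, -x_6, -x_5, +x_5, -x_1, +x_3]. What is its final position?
(-10, 8, 2, -5, -10, -1)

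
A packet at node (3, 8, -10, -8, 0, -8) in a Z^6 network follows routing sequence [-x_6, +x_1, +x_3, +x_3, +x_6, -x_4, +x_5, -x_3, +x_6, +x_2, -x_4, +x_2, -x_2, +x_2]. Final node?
(4, 10, -9, -10, 1, -7)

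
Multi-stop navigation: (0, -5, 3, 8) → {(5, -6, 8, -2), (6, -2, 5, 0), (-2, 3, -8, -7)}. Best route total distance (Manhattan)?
64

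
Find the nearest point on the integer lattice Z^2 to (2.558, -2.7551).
(3, -3)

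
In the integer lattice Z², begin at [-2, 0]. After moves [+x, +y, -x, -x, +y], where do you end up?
(-3, 2)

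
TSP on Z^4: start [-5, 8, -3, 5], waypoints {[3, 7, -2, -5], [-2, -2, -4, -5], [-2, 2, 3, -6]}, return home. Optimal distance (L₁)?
72
(one optimal route: (-5, 8, -3, 5) → (3, 7, -2, -5) → (-2, 2, 3, -6) → (-2, -2, -4, -5) → (-5, 8, -3, 5))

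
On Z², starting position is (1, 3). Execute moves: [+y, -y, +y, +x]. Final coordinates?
(2, 4)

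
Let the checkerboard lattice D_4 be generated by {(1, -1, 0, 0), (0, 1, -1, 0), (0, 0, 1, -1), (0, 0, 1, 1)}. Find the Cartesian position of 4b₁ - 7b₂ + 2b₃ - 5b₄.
(4, -11, 4, -7)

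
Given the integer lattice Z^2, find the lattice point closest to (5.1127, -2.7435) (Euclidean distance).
(5, -3)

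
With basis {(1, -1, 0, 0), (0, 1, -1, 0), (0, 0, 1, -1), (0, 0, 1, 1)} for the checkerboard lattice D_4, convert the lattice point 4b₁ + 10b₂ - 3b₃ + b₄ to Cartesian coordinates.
(4, 6, -12, 4)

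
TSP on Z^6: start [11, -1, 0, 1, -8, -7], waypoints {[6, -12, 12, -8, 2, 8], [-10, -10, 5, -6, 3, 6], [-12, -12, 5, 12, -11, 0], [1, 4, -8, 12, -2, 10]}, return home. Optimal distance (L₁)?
252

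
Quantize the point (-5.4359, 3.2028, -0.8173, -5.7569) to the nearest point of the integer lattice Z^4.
(-5, 3, -1, -6)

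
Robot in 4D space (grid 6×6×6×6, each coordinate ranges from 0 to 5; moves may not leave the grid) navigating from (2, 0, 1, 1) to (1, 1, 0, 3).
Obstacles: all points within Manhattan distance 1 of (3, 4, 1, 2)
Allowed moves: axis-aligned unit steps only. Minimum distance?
5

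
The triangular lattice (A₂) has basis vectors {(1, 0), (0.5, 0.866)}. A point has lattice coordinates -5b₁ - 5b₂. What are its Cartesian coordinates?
(-7.5, -4.33)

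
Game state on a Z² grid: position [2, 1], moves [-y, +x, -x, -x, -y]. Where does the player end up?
(1, -1)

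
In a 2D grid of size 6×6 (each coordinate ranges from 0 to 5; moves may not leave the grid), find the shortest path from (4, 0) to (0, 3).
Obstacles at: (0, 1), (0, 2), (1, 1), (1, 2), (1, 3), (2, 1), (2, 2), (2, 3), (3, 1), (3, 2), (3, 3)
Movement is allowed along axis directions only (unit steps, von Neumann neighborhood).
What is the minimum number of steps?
9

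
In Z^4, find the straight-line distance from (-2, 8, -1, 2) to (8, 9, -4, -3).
11.619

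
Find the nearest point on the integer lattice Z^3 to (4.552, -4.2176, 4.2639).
(5, -4, 4)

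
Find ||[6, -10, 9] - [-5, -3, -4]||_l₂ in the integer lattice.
18.412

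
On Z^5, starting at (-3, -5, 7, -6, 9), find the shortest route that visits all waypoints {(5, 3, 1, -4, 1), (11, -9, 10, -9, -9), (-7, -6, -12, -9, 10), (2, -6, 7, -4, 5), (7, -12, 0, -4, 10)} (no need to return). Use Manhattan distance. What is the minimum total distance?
148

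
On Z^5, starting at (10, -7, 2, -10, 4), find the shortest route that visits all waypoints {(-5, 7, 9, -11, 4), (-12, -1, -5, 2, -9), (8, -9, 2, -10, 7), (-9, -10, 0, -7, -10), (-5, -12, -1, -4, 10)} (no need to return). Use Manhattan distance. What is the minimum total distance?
146
(one optimal route: (10, -7, 2, -10, 4) → (8, -9, 2, -10, 7) → (-5, 7, 9, -11, 4) → (-5, -12, -1, -4, 10) → (-9, -10, 0, -7, -10) → (-12, -1, -5, 2, -9))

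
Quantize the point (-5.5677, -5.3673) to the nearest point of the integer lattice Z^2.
(-6, -5)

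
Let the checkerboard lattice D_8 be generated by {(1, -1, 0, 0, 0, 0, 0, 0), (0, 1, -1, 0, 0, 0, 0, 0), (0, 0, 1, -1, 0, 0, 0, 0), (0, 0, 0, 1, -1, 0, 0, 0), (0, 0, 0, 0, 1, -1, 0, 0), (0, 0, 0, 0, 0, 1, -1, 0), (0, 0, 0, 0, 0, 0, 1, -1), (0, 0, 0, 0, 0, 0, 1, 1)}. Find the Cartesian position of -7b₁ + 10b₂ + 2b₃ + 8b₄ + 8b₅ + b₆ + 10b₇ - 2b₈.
(-7, 17, -8, 6, 0, -7, 7, -12)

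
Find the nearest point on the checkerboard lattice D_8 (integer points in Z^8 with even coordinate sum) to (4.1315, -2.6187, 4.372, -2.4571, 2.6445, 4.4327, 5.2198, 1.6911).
(4, -3, 4, -3, 3, 4, 5, 2)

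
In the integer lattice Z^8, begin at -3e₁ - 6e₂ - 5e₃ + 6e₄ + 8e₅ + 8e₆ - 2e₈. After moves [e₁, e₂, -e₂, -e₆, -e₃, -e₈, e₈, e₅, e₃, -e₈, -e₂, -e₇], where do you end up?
(-2, -7, -5, 6, 9, 7, -1, -3)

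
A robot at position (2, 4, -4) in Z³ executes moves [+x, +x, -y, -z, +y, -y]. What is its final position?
(4, 3, -5)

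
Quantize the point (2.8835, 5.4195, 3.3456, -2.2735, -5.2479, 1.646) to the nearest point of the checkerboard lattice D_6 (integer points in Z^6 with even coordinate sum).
(3, 5, 3, -2, -5, 2)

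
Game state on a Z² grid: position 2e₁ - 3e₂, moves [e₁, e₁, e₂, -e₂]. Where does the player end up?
(4, -3)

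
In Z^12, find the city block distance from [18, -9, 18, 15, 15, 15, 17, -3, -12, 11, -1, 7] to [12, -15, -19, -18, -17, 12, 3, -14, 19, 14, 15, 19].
204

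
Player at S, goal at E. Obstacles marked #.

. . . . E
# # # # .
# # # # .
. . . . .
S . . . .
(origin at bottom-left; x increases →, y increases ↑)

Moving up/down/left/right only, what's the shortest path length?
8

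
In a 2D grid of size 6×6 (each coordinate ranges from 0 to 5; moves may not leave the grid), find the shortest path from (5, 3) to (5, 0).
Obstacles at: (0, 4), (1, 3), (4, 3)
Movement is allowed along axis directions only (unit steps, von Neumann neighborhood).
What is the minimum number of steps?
3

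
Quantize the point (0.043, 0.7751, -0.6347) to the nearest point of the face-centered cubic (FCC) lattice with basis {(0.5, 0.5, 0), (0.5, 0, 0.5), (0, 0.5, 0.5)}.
(0, 0.5, -0.5)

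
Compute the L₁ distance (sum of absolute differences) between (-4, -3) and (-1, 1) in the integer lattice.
7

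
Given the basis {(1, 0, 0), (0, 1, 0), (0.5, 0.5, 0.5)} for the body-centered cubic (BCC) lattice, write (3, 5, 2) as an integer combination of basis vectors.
b₁ + 3b₂ + 4b₃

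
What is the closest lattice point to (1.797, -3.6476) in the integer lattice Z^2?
(2, -4)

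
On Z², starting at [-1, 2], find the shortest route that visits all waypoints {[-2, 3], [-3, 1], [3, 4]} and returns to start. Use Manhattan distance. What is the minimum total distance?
18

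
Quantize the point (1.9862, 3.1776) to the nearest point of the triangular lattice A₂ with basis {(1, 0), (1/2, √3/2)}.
(2, 3.464)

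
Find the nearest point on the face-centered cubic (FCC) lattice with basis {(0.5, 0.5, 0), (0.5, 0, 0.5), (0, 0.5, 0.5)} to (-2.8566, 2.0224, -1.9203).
(-3, 2, -2)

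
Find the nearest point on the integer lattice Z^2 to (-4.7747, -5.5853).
(-5, -6)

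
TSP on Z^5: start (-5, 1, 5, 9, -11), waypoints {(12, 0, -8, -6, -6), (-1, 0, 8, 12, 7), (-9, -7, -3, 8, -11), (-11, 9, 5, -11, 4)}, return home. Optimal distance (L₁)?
210
(one optimal route: (-5, 1, 5, 9, -11) → (-1, 0, 8, 12, 7) → (-11, 9, 5, -11, 4) → (12, 0, -8, -6, -6) → (-9, -7, -3, 8, -11) → (-5, 1, 5, 9, -11))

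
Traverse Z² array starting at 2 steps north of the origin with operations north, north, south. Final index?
(0, 3)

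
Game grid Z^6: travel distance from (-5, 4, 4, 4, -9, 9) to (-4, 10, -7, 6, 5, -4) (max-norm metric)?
14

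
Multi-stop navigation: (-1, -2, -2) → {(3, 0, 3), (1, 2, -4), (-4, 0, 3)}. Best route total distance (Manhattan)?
26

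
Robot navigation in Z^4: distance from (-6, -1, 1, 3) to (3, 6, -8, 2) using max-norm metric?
9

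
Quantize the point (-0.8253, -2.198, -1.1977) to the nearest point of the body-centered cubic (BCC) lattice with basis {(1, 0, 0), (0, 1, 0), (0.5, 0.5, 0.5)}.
(-1, -2, -1)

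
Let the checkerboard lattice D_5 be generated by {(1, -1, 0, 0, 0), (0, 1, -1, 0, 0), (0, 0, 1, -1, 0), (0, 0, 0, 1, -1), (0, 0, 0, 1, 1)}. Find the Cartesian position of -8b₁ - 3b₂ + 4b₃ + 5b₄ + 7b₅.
(-8, 5, 7, 8, 2)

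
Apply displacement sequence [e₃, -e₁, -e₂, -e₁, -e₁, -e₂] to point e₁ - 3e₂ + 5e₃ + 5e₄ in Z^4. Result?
(-2, -5, 6, 5)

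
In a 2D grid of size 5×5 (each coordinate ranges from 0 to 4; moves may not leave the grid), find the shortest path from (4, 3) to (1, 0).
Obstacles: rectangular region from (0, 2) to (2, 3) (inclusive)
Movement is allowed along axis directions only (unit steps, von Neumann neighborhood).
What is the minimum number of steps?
6
(one shortest path: (4, 3) → (3, 3) → (3, 2) → (3, 1) → (2, 1) → (1, 1) → (1, 0))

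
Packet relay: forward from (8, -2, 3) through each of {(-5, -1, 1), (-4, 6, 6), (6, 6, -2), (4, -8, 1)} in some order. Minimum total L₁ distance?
59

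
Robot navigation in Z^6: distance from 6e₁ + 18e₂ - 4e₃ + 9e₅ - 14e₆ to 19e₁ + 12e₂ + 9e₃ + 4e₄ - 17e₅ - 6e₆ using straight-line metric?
33.6155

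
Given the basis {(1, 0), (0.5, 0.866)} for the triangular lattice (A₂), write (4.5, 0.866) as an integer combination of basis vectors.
4b₁ + b₂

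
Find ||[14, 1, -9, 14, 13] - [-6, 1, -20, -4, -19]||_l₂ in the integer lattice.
43.2319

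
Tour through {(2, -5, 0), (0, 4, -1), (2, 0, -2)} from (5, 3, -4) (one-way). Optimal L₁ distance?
23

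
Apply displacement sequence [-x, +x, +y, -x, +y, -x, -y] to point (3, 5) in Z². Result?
(1, 6)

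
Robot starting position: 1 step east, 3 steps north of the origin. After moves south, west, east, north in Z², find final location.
(1, 3)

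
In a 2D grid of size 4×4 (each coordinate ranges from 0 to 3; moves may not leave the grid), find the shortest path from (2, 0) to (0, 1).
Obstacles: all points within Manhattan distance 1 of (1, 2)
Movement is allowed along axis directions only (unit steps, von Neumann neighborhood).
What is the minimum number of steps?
3
(one shortest path: (2, 0) → (1, 0) → (0, 0) → (0, 1))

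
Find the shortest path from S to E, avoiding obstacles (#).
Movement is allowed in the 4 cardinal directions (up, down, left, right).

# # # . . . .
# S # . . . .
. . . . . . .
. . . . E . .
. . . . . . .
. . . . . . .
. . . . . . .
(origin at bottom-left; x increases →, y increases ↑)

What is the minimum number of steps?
5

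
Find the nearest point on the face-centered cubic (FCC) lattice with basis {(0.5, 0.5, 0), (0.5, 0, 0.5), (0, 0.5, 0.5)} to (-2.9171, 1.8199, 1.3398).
(-3, 1.5, 1.5)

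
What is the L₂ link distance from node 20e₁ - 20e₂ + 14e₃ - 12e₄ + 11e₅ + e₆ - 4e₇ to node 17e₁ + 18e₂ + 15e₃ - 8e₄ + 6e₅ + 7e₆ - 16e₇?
40.9268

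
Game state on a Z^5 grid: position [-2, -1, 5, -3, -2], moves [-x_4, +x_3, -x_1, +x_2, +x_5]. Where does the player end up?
(-3, 0, 6, -4, -1)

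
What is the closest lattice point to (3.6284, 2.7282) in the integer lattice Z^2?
(4, 3)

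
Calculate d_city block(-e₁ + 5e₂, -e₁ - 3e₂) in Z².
8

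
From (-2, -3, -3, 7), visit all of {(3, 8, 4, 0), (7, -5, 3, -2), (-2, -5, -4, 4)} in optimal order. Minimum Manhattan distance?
48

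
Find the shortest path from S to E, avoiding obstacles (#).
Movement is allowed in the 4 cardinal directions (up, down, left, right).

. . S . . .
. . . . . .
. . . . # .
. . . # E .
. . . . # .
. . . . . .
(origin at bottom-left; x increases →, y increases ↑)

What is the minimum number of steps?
7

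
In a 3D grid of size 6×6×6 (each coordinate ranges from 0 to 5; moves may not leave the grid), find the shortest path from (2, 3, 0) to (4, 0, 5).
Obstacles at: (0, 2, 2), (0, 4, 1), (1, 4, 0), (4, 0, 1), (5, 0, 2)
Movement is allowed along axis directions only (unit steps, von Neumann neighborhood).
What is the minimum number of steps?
10
(one shortest path: (2, 3, 0) → (3, 3, 0) → (4, 3, 0) → (4, 2, 0) → (4, 1, 0) → (4, 1, 1) → (4, 1, 2) → (4, 0, 2) → (4, 0, 3) → (4, 0, 4) → (4, 0, 5))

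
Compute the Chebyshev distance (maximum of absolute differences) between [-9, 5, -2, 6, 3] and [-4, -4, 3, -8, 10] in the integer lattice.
14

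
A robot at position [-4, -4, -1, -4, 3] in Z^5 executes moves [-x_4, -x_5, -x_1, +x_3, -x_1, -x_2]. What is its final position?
(-6, -5, 0, -5, 2)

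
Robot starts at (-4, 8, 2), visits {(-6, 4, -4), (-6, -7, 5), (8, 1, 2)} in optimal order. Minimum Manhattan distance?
57
(one optimal route: (-4, 8, 2) → (-6, 4, -4) → (-6, -7, 5) → (8, 1, 2))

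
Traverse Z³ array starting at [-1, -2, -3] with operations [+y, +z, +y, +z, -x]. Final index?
(-2, 0, -1)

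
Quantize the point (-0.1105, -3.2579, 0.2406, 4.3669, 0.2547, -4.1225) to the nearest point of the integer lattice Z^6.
(0, -3, 0, 4, 0, -4)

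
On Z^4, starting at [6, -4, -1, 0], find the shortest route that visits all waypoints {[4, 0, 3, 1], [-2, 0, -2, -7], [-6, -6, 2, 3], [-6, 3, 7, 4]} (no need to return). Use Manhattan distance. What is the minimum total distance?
69
(one optimal route: (6, -4, -1, 0) → (4, 0, 3, 1) → (-2, 0, -2, -7) → (-6, -6, 2, 3) → (-6, 3, 7, 4))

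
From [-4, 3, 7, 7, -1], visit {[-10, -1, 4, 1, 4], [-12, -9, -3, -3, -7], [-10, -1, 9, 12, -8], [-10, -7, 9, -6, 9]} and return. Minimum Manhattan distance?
144
(one optimal route: (-4, 3, 7, 7, -1) → (-10, -1, 4, 1, 4) → (-10, -7, 9, -6, 9) → (-12, -9, -3, -3, -7) → (-10, -1, 9, 12, -8) → (-4, 3, 7, 7, -1))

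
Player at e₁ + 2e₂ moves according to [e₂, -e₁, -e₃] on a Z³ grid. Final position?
(0, 3, -1)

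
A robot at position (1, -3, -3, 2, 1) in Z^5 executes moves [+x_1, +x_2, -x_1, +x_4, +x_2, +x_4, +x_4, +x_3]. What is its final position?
(1, -1, -2, 5, 1)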